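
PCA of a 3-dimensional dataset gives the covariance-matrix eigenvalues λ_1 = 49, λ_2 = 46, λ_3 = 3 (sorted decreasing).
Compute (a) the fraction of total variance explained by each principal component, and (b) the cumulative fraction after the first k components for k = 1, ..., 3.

Step 1 — total variance = trace(Sigma) = Σ λ_i = 49 + 46 + 3 = 98.

Step 2 — fraction explained by component i = λ_i / Σ λ:
  PC1: 49/98 = 0.5
  PC2: 46/98 = 0.4694
  PC3: 3/98 = 0.0306

Step 3 — cumulative fraction after k components = (λ_1 + ... + λ_k) / Σ λ:
  k = 1: 49/98 = 0.5
  k = 2: (49 + 46)/98 = 95/98 = 0.9694
  k = 3: (49 + 46 + 3)/98 = 98/98 = 1

Summary (fraction, with percent):

explained: PC1 0.5 (50%), PC2 0.4694 (46.94%), PC3 0.0306 (3.06%);  cumulative: 0.5, 0.9694, 1


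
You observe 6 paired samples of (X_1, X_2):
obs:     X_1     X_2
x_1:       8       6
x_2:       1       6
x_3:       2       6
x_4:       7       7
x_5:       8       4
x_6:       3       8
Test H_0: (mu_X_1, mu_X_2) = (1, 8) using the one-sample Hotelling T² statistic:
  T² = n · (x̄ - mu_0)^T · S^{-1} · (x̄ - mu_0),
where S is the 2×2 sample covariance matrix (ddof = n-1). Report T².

Step 1 — sample mean vector:
  mean(X_1) = (8 + 1 + 2 + 7 + 8 + 3) / 6 = 29/6 = 4.8333
  mean(X_2) = (6 + 6 + 6 + 7 + 4 + 8) / 6 = 37/6 = 6.1667
  x̄ = (4.8333, 6.1667),  deviation x̄ - mu_0 = (4.8333, 6.1667) - (1, 8) = (3.8333, -1.8333).

Step 2 — sample covariance matrix, S[i,j] = (1/(n-1)) · Σ_k (x_{k,i} - mean_i) · (x_{k,j} - mean_j), divisor n-1 = 5:
  S[X_1,X_1] = ((3.1667)·(3.1667) + (-3.8333)·(-3.8333) + (-2.8333)·(-2.8333) + (2.1667)·(2.1667) + (3.1667)·(3.1667) + (-1.8333)·(-1.8333)) / 5 = 50.8333/5 = 10.1667
  S[X_1,X_2] = ((3.1667)·(-0.1667) + (-3.8333)·(-0.1667) + (-2.8333)·(-0.1667) + (2.1667)·(0.8333) + (3.1667)·(-2.1667) + (-1.8333)·(1.8333)) / 5 = -7.8333/5 = -1.5667
  S[X_2,X_2] = ((-0.1667)·(-0.1667) + (-0.1667)·(-0.1667) + (-0.1667)·(-0.1667) + (0.8333)·(0.8333) + (-2.1667)·(-2.1667) + (1.8333)·(1.8333)) / 5 = 8.8333/5 = 1.7667
  S = [[10.1667, -1.5667],
 [-1.5667, 1.7667]].

Step 3 — invert S. det(S) = 10.1667·1.7667 - (-1.5667)² = 15.5067.
  S^{-1} = (1/det) · [[d, -b], [-b, a]] = [[0.1139, 0.101],
 [0.101, 0.6556]].

Step 4 — quadratic form (x̄ - mu_0)^T · S^{-1} · (x̄ - mu_0):
  S^{-1} · (x̄ - mu_0) = (0.2515, -0.8147),
  (x̄ - mu_0)^T · [...] = (3.8333)·(0.2515) + (-1.8333)·(-0.8147) = 2.4577.

Step 5 — scale by n: T² = 6 · 2.4577 = 14.7463.

T² ≈ 14.7463


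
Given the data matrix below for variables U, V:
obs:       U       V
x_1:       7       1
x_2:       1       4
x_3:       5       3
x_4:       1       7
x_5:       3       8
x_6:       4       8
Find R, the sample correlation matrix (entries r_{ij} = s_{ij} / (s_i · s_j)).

Step 1 — column means:
  mean(U) = (7 + 1 + 5 + 1 + 3 + 4) / 6 = 21/6 = 3.5
  mean(V) = (1 + 4 + 3 + 7 + 8 + 8) / 6 = 31/6 = 5.1667

Step 2 — sample variances and covariances s[i,j] = (1/(n-1)) · Σ_k (x_{k,i} - mean_i) · (x_{k,j} - mean_j), with n-1 = 5:
  s[U,U] = ((3.5)·(3.5) + (-2.5)·(-2.5) + (1.5)·(1.5) + (-2.5)·(-2.5) + (-0.5)·(-0.5) + (0.5)·(0.5)) / 5 = 27.5/5 = 5.5
  s[U,V] = ((3.5)·(-4.1667) + (-2.5)·(-1.1667) + (1.5)·(-2.1667) + (-2.5)·(1.8333) + (-0.5)·(2.8333) + (0.5)·(2.8333)) / 5 = -19.5/5 = -3.9
  s[V,V] = ((-4.1667)·(-4.1667) + (-1.1667)·(-1.1667) + (-2.1667)·(-2.1667) + (1.8333)·(1.8333) + (2.8333)·(2.8333) + (2.8333)·(2.8333)) / 5 = 42.8333/5 = 8.5667
  Sample standard deviations s_i = √(s[i,i]):
  s(U) = √(5.5) = 2.3452
  s(V) = √(8.5667) = 2.9269

Step 3 — r_{ij} = s_{ij} / (s_i · s_j):
  r[U,U] = 1 (diagonal).
  r[U,V] = -3.9 / (2.3452 · 2.9269) = -3.9 / 6.8642 = -0.5682
  r[V,V] = 1 (diagonal).

R is symmetric with unit diagonal. Assembling:

R = [[1, -0.5682],
 [-0.5682, 1]]


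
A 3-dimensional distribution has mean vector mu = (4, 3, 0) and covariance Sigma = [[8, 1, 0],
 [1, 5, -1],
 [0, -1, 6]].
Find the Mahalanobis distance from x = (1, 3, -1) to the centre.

Step 1 — centre the observation: (x - mu) = (-3, 0, -1).

Step 2 — invert Sigma (cofactor / det for 3×3, or solve directly):
  Sigma^{-1} = [[0.1283, -0.0265, -0.0044],
 [-0.0265, 0.2124, 0.0354],
 [-0.0044, 0.0354, 0.1726]].

Step 3 — form the quadratic (x - mu)^T · Sigma^{-1} · (x - mu):
  Sigma^{-1} · (x - mu) = (-0.3805, 0.0442, -0.1593).
  (x - mu)^T · [Sigma^{-1} · (x - mu)] = (-3)·(-0.3805) + (0)·(0.0442) + (-1)·(-0.1593) = 1.3009.

Step 4 — take square root: d = √(1.3009) ≈ 1.1406.

d(x, mu) = √(1.3009) ≈ 1.1406


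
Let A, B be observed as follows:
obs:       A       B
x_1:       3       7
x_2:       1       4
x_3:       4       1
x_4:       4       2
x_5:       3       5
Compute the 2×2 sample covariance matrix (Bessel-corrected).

Step 1 — column means:
  mean(A) = (3 + 1 + 4 + 4 + 3) / 5 = 15/5 = 3
  mean(B) = (7 + 4 + 1 + 2 + 5) / 5 = 19/5 = 3.8

Step 2 — sample covariance S[i,j] = (1/(n-1)) · Σ_k (x_{k,i} - mean_i) · (x_{k,j} - mean_j), with n-1 = 4.
  S[A,A] = ((0)·(0) + (-2)·(-2) + (1)·(1) + (1)·(1) + (0)·(0)) / 4 = 6/4 = 1.5
  S[A,B] = ((0)·(3.2) + (-2)·(0.2) + (1)·(-2.8) + (1)·(-1.8) + (0)·(1.2)) / 4 = -5/4 = -1.25
  S[B,B] = ((3.2)·(3.2) + (0.2)·(0.2) + (-2.8)·(-2.8) + (-1.8)·(-1.8) + (1.2)·(1.2)) / 4 = 22.8/4 = 5.7

S is symmetric (S[j,i] = S[i,j]). Assembling:

S = [[1.5, -1.25],
 [-1.25, 5.7]]


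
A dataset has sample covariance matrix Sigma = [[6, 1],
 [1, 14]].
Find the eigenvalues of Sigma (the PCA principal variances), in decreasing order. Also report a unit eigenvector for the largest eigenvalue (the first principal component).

Step 1 — characteristic polynomial of 2×2 Sigma:
  det(Sigma - λI) = λ² - trace · λ + det = 0.
  trace = 6 + 14 = 20, det = 6·14 - (1)² = 83.
Step 2 — discriminant:
  Δ = trace² - 4·det = 400 - 332 = 68.
Step 3 — eigenvalues:
  λ = (trace ± √Δ)/2 = (20 ± 8.2462)/2,
  λ_1 = 14.1231,  λ_2 = 5.8769.

Step 4 — unit eigenvector for λ_1: solve (Sigma - λ_1 I)v = 0. First row:
  (6 - 14.1231)·v_x + (1)·v_y = 0, i.e. (-8.1231)·v_x + (1)·v_y = 0,
  so v ∝ (b, λ_1 - a) = (1, 8.1231) = u.
  ||u|| = √((1)² + (8.1231)²) = √(66.9848) ≈ 8.1844,
  v_1 = u/||u|| ≈ (0.1222, 0.9925) (||v_1|| = 1).

λ_1 = 14.1231,  λ_2 = 5.8769;  v_1 ≈ (0.1222, 0.9925)


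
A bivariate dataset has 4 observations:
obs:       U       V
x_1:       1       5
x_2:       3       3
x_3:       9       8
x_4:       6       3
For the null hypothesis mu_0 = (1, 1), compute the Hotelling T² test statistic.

Step 1 — sample mean vector:
  mean(U) = (1 + 3 + 9 + 6) / 4 = 19/4 = 4.75
  mean(V) = (5 + 3 + 8 + 3) / 4 = 19/4 = 4.75
  x̄ = (4.75, 4.75),  deviation x̄ - mu_0 = (4.75, 4.75) - (1, 1) = (3.75, 3.75).

Step 2 — sample covariance matrix, S[i,j] = (1/(n-1)) · Σ_k (x_{k,i} - mean_i) · (x_{k,j} - mean_j), divisor n-1 = 3:
  S[U,U] = ((-3.75)·(-3.75) + (-1.75)·(-1.75) + (4.25)·(4.25) + (1.25)·(1.25)) / 3 = 36.75/3 = 12.25
  S[U,V] = ((-3.75)·(0.25) + (-1.75)·(-1.75) + (4.25)·(3.25) + (1.25)·(-1.75)) / 3 = 13.75/3 = 4.5833
  S[V,V] = ((0.25)·(0.25) + (-1.75)·(-1.75) + (3.25)·(3.25) + (-1.75)·(-1.75)) / 3 = 16.75/3 = 5.5833
  S = [[12.25, 4.5833],
 [4.5833, 5.5833]].

Step 3 — invert S. det(S) = 12.25·5.5833 - (4.5833)² = 47.3889.
  S^{-1} = (1/det) · [[d, -b], [-b, a]] = [[0.1178, -0.0967],
 [-0.0967, 0.2585]].

Step 4 — quadratic form (x̄ - mu_0)^T · S^{-1} · (x̄ - mu_0):
  S^{-1} · (x̄ - mu_0) = (0.0791, 0.6067),
  (x̄ - mu_0)^T · [...] = (3.75)·(0.0791) + (3.75)·(0.6067) = 2.5718.

Step 5 — scale by n: T² = 4 · 2.5718 = 10.2872.

T² ≈ 10.2872


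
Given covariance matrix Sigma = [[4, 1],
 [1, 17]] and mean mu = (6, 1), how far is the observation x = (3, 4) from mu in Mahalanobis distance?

Step 1 — centre the observation: (x - mu) = (-3, 3).

Step 2 — invert Sigma. det(Sigma) = 4·17 - (1)² = 67.
  Sigma^{-1} = (1/det) · [[d, -b], [-b, a]] = [[0.2537, -0.0149],
 [-0.0149, 0.0597]].

Step 3 — form the quadratic (x - mu)^T · Sigma^{-1} · (x - mu):
  Sigma^{-1} · (x - mu) = (-0.806, 0.2239).
  (x - mu)^T · [Sigma^{-1} · (x - mu)] = (-3)·(-0.806) + (3)·(0.2239) = 3.0896.

Step 4 — take square root: d = √(3.0896) ≈ 1.7577.

d(x, mu) = √(3.0896) ≈ 1.7577


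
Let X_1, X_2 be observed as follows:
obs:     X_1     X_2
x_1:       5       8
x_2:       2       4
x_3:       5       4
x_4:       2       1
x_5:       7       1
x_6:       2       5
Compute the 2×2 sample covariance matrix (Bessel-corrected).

Step 1 — column means:
  mean(X_1) = (5 + 2 + 5 + 2 + 7 + 2) / 6 = 23/6 = 3.8333
  mean(X_2) = (8 + 4 + 4 + 1 + 1 + 5) / 6 = 23/6 = 3.8333

Step 2 — sample covariance S[i,j] = (1/(n-1)) · Σ_k (x_{k,i} - mean_i) · (x_{k,j} - mean_j), with n-1 = 5.
  S[X_1,X_1] = ((1.1667)·(1.1667) + (-1.8333)·(-1.8333) + (1.1667)·(1.1667) + (-1.8333)·(-1.8333) + (3.1667)·(3.1667) + (-1.8333)·(-1.8333)) / 5 = 22.8333/5 = 4.5667
  S[X_1,X_2] = ((1.1667)·(4.1667) + (-1.8333)·(0.1667) + (1.1667)·(0.1667) + (-1.8333)·(-2.8333) + (3.1667)·(-2.8333) + (-1.8333)·(1.1667)) / 5 = -1.1667/5 = -0.2333
  S[X_2,X_2] = ((4.1667)·(4.1667) + (0.1667)·(0.1667) + (0.1667)·(0.1667) + (-2.8333)·(-2.8333) + (-2.8333)·(-2.8333) + (1.1667)·(1.1667)) / 5 = 34.8333/5 = 6.9667

S is symmetric (S[j,i] = S[i,j]). Assembling:

S = [[4.5667, -0.2333],
 [-0.2333, 6.9667]]


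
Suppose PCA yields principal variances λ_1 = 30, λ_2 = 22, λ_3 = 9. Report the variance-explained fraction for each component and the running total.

Step 1 — total variance = trace(Sigma) = Σ λ_i = 30 + 22 + 9 = 61.

Step 2 — fraction explained by component i = λ_i / Σ λ:
  PC1: 30/61 = 0.4918
  PC2: 22/61 = 0.3607
  PC3: 9/61 = 0.1475

Step 3 — cumulative fraction after k components = (λ_1 + ... + λ_k) / Σ λ:
  k = 1: 30/61 = 0.4918
  k = 2: (30 + 22)/61 = 52/61 = 0.8525
  k = 3: (30 + 22 + 9)/61 = 61/61 = 1

Summary (fraction, with percent):

explained: PC1 0.4918 (49.18%), PC2 0.3607 (36.07%), PC3 0.1475 (14.75%);  cumulative: 0.4918, 0.8525, 1


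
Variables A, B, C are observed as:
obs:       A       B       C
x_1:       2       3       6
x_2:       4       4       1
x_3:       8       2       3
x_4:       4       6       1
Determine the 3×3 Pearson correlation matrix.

Step 1 — column means:
  mean(A) = (2 + 4 + 8 + 4) / 4 = 18/4 = 4.5
  mean(B) = (3 + 4 + 2 + 6) / 4 = 15/4 = 3.75
  mean(C) = (6 + 1 + 3 + 1) / 4 = 11/4 = 2.75

Step 2 — sample variances and covariances s[i,j] = (1/(n-1)) · Σ_k (x_{k,i} - mean_i) · (x_{k,j} - mean_j), with n-1 = 3:
  s[A,A] = ((-2.5)·(-2.5) + (-0.5)·(-0.5) + (3.5)·(3.5) + (-0.5)·(-0.5)) / 3 = 19/3 = 6.3333
  s[A,B] = ((-2.5)·(-0.75) + (-0.5)·(0.25) + (3.5)·(-1.75) + (-0.5)·(2.25)) / 3 = -5.5/3 = -1.8333
  s[A,C] = ((-2.5)·(3.25) + (-0.5)·(-1.75) + (3.5)·(0.25) + (-0.5)·(-1.75)) / 3 = -5.5/3 = -1.8333
  s[B,B] = ((-0.75)·(-0.75) + (0.25)·(0.25) + (-1.75)·(-1.75) + (2.25)·(2.25)) / 3 = 8.75/3 = 2.9167
  s[B,C] = ((-0.75)·(3.25) + (0.25)·(-1.75) + (-1.75)·(0.25) + (2.25)·(-1.75)) / 3 = -7.25/3 = -2.4167
  s[C,C] = ((3.25)·(3.25) + (-1.75)·(-1.75) + (0.25)·(0.25) + (-1.75)·(-1.75)) / 3 = 16.75/3 = 5.5833
  Sample standard deviations s_i = √(s[i,i]):
  s(A) = √(6.3333) = 2.5166
  s(B) = √(2.9167) = 1.7078
  s(C) = √(5.5833) = 2.3629

Step 3 — r_{ij} = s_{ij} / (s_i · s_j):
  r[A,A] = 1 (diagonal).
  r[A,B] = -1.8333 / (2.5166 · 1.7078) = -1.8333 / 4.2979 = -0.4266
  r[A,C] = -1.8333 / (2.5166 · 2.3629) = -1.8333 / 5.9465 = -0.3083
  r[B,B] = 1 (diagonal).
  r[B,C] = -2.4167 / (1.7078 · 2.3629) = -2.4167 / 4.0354 = -0.5989
  r[C,C] = 1 (diagonal).

R is symmetric with unit diagonal. Assembling:

R = [[1, -0.4266, -0.3083],
 [-0.4266, 1, -0.5989],
 [-0.3083, -0.5989, 1]]


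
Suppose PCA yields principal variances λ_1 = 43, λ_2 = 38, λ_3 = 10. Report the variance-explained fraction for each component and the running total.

Step 1 — total variance = trace(Sigma) = Σ λ_i = 43 + 38 + 10 = 91.

Step 2 — fraction explained by component i = λ_i / Σ λ:
  PC1: 43/91 = 0.4725
  PC2: 38/91 = 0.4176
  PC3: 10/91 = 0.1099

Step 3 — cumulative fraction after k components = (λ_1 + ... + λ_k) / Σ λ:
  k = 1: 43/91 = 0.4725
  k = 2: (43 + 38)/91 = 81/91 = 0.8901
  k = 3: (43 + 38 + 10)/91 = 91/91 = 1

Summary (fraction, with percent):

explained: PC1 0.4725 (47.25%), PC2 0.4176 (41.76%), PC3 0.1099 (10.99%);  cumulative: 0.4725, 0.8901, 1


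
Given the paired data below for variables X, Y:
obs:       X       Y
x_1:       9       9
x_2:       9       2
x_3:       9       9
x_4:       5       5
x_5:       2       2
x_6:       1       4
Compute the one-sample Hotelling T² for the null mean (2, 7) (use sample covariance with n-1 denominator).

Step 1 — sample mean vector:
  mean(X) = (9 + 9 + 9 + 5 + 2 + 1) / 6 = 35/6 = 5.8333
  mean(Y) = (9 + 2 + 9 + 5 + 2 + 4) / 6 = 31/6 = 5.1667
  x̄ = (5.8333, 5.1667),  deviation x̄ - mu_0 = (5.8333, 5.1667) - (2, 7) = (3.8333, -1.8333).

Step 2 — sample covariance matrix, S[i,j] = (1/(n-1)) · Σ_k (x_{k,i} - mean_i) · (x_{k,j} - mean_j), divisor n-1 = 5:
  S[X,X] = ((3.1667)·(3.1667) + (3.1667)·(3.1667) + (3.1667)·(3.1667) + (-0.8333)·(-0.8333) + (-3.8333)·(-3.8333) + (-4.8333)·(-4.8333)) / 5 = 68.8333/5 = 13.7667
  S[X,Y] = ((3.1667)·(3.8333) + (3.1667)·(-3.1667) + (3.1667)·(3.8333) + (-0.8333)·(-0.1667) + (-3.8333)·(-3.1667) + (-4.8333)·(-1.1667)) / 5 = 32.1667/5 = 6.4333
  S[Y,Y] = ((3.8333)·(3.8333) + (-3.1667)·(-3.1667) + (3.8333)·(3.8333) + (-0.1667)·(-0.1667) + (-3.1667)·(-3.1667) + (-1.1667)·(-1.1667)) / 5 = 50.8333/5 = 10.1667
  S = [[13.7667, 6.4333],
 [6.4333, 10.1667]].

Step 3 — invert S. det(S) = 13.7667·10.1667 - (6.4333)² = 98.5733.
  S^{-1} = (1/det) · [[d, -b], [-b, a]] = [[0.1031, -0.0653],
 [-0.0653, 0.1397]].

Step 4 — quadratic form (x̄ - mu_0)^T · S^{-1} · (x̄ - mu_0):
  S^{-1} · (x̄ - mu_0) = (0.515, -0.5062),
  (x̄ - mu_0)^T · [...] = (3.8333)·(0.515) + (-1.8333)·(-0.5062) = 2.9023.

Step 5 — scale by n: T² = 6 · 2.9023 = 17.4138.

T² ≈ 17.4138


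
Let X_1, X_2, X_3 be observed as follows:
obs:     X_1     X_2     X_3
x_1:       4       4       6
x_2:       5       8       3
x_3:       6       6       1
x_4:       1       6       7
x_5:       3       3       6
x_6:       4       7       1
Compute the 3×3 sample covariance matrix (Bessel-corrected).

Step 1 — column means:
  mean(X_1) = (4 + 5 + 6 + 1 + 3 + 4) / 6 = 23/6 = 3.8333
  mean(X_2) = (4 + 8 + 6 + 6 + 3 + 7) / 6 = 34/6 = 5.6667
  mean(X_3) = (6 + 3 + 1 + 7 + 6 + 1) / 6 = 24/6 = 4

Step 2 — sample covariance S[i,j] = (1/(n-1)) · Σ_k (x_{k,i} - mean_i) · (x_{k,j} - mean_j), with n-1 = 5.
  S[X_1,X_1] = ((0.1667)·(0.1667) + (1.1667)·(1.1667) + (2.1667)·(2.1667) + (-2.8333)·(-2.8333) + (-0.8333)·(-0.8333) + (0.1667)·(0.1667)) / 5 = 14.8333/5 = 2.9667
  S[X_1,X_2] = ((0.1667)·(-1.6667) + (1.1667)·(2.3333) + (2.1667)·(0.3333) + (-2.8333)·(0.3333) + (-0.8333)·(-2.6667) + (0.1667)·(1.3333)) / 5 = 4.6667/5 = 0.9333
  S[X_1,X_3] = ((0.1667)·(2) + (1.1667)·(-1) + (2.1667)·(-3) + (-2.8333)·(3) + (-0.8333)·(2) + (0.1667)·(-3)) / 5 = -18/5 = -3.6
  S[X_2,X_2] = ((-1.6667)·(-1.6667) + (2.3333)·(2.3333) + (0.3333)·(0.3333) + (0.3333)·(0.3333) + (-2.6667)·(-2.6667) + (1.3333)·(1.3333)) / 5 = 17.3333/5 = 3.4667
  S[X_2,X_3] = ((-1.6667)·(2) + (2.3333)·(-1) + (0.3333)·(-3) + (0.3333)·(3) + (-2.6667)·(2) + (1.3333)·(-3)) / 5 = -15/5 = -3
  S[X_3,X_3] = ((2)·(2) + (-1)·(-1) + (-3)·(-3) + (3)·(3) + (2)·(2) + (-3)·(-3)) / 5 = 36/5 = 7.2

S is symmetric (S[j,i] = S[i,j]). Assembling:

S = [[2.9667, 0.9333, -3.6],
 [0.9333, 3.4667, -3],
 [-3.6, -3, 7.2]]


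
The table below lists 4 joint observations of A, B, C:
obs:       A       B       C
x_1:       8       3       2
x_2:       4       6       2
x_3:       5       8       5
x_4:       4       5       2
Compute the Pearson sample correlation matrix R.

Step 1 — column means:
  mean(A) = (8 + 4 + 5 + 4) / 4 = 21/4 = 5.25
  mean(B) = (3 + 6 + 8 + 5) / 4 = 22/4 = 5.5
  mean(C) = (2 + 2 + 5 + 2) / 4 = 11/4 = 2.75

Step 2 — sample variances and covariances s[i,j] = (1/(n-1)) · Σ_k (x_{k,i} - mean_i) · (x_{k,j} - mean_j), with n-1 = 3:
  s[A,A] = ((2.75)·(2.75) + (-1.25)·(-1.25) + (-0.25)·(-0.25) + (-1.25)·(-1.25)) / 3 = 10.75/3 = 3.5833
  s[A,B] = ((2.75)·(-2.5) + (-1.25)·(0.5) + (-0.25)·(2.5) + (-1.25)·(-0.5)) / 3 = -7.5/3 = -2.5
  s[A,C] = ((2.75)·(-0.75) + (-1.25)·(-0.75) + (-0.25)·(2.25) + (-1.25)·(-0.75)) / 3 = -0.75/3 = -0.25
  s[B,B] = ((-2.5)·(-2.5) + (0.5)·(0.5) + (2.5)·(2.5) + (-0.5)·(-0.5)) / 3 = 13/3 = 4.3333
  s[B,C] = ((-2.5)·(-0.75) + (0.5)·(-0.75) + (2.5)·(2.25) + (-0.5)·(-0.75)) / 3 = 7.5/3 = 2.5
  s[C,C] = ((-0.75)·(-0.75) + (-0.75)·(-0.75) + (2.25)·(2.25) + (-0.75)·(-0.75)) / 3 = 6.75/3 = 2.25
  Sample standard deviations s_i = √(s[i,i]):
  s(A) = √(3.5833) = 1.893
  s(B) = √(4.3333) = 2.0817
  s(C) = √(2.25) = 1.5

Step 3 — r_{ij} = s_{ij} / (s_i · s_j):
  r[A,A] = 1 (diagonal).
  r[A,B] = -2.5 / (1.893 · 2.0817) = -2.5 / 3.9405 = -0.6344
  r[A,C] = -0.25 / (1.893 · 1.5) = -0.25 / 2.8395 = -0.088
  r[B,B] = 1 (diagonal).
  r[B,C] = 2.5 / (2.0817 · 1.5) = 2.5 / 3.1225 = 0.8006
  r[C,C] = 1 (diagonal).

R is symmetric with unit diagonal. Assembling:

R = [[1, -0.6344, -0.088],
 [-0.6344, 1, 0.8006],
 [-0.088, 0.8006, 1]]


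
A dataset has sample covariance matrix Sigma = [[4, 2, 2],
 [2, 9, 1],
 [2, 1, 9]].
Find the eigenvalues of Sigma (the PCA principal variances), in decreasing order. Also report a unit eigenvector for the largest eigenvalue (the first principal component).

Step 1 — characteristic polynomial p(λ) = det(λI - Sigma) = λ³ - tr·λ² + c_1·λ - det, where tr = trace, c_1 = sum of the principal 2×2 minors, det = det(Sigma):
  tr = 4 + 9 + 9 = 22,
  c_1 = (4·9 - (2)²) + (4·9 - (2)²) + (9·9 - (1)²) = 32 + 32 + 80 = 144,
  det = 4·(9·9 - (1)²) - (2)·((2)·9 - (1)·(2)) + (2)·((2)·(1) - 9·(2)) = 4·(80) - (2)·(16) + (2)·(-16) = 256.
  So p(λ) = λ³ - 22λ² + 144λ - 256.
Step 2 — look for an integer root (rational root theorem: any rational root is an integer divisor of 256). Testing λ = 8:
  p(8) = 512 - 1408 + 1152 - 256 = 0  ✓
  Dividing out (λ - 8): p(λ) = (λ - 8)(λ² - 14λ + 32).
Step 3 — remaining eigenvalues from the quadratic λ² - 14λ + 32 = 0:
  Δ = 14² - 4·32 = 196 - 128 = 68,  λ = (14 ± √68)/2 = (14 ± 8.2462)/2 ≈ 11.1231 or 2.8769.
  Sorted: λ_1 = 11.1231,  λ_2 = 8,  λ_3 = 2.8769  (check: sum = 22 = tr ✓).

Step 4 — unit eigenvector for λ_1 ≈ 11.1231: v spans the null space of (Sigma - λ_1 I), whose rows are
  r_1 = (-7.1231, 2, 2),  r_2 = (2, -2.1231, 1),  r_3 = (2, 1, -2.1231).
  v is orthogonal to every row, so take v ∝ r_1 × r_2 = ((2)·(1) - (2)·(-2.1231), (2)·(2) - (-7.1231)·(1), (-7.1231)·(-2.1231) - (2)·(2)) ≈ (6.2462, 11.1231, 11.1231).
  Let u = (6.2462, 11.1231, 11.1231).
  ||u|| = √((6.2462)² + (11.1231)² + (11.1231)²) = √(286.4621) ≈ 16.9252,  v_1 = u/||u|| ≈ (0.369, 0.6572, 0.6572) (||v_1|| = 1).

λ_1 = 11.1231,  λ_2 = 8,  λ_3 = 2.8769;  v_1 ≈ (0.369, 0.6572, 0.6572)


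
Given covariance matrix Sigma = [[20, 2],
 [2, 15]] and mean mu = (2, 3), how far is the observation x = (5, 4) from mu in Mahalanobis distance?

Step 1 — centre the observation: (x - mu) = (3, 1).

Step 2 — invert Sigma. det(Sigma) = 20·15 - (2)² = 296.
  Sigma^{-1} = (1/det) · [[d, -b], [-b, a]] = [[0.0507, -0.0068],
 [-0.0068, 0.0676]].

Step 3 — form the quadratic (x - mu)^T · Sigma^{-1} · (x - mu):
  Sigma^{-1} · (x - mu) = (0.1453, 0.0473).
  (x - mu)^T · [Sigma^{-1} · (x - mu)] = (3)·(0.1453) + (1)·(0.0473) = 0.4831.

Step 4 — take square root: d = √(0.4831) ≈ 0.6951.

d(x, mu) = √(0.4831) ≈ 0.6951


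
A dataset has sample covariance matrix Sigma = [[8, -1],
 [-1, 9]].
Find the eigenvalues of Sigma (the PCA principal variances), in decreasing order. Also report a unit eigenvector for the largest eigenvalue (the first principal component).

Step 1 — characteristic polynomial of 2×2 Sigma:
  det(Sigma - λI) = λ² - trace · λ + det = 0.
  trace = 8 + 9 = 17, det = 8·9 - (-1)² = 71.
Step 2 — discriminant:
  Δ = trace² - 4·det = 289 - 284 = 5.
Step 3 — eigenvalues:
  λ = (trace ± √Δ)/2 = (17 ± 2.2361)/2,
  λ_1 = 9.618,  λ_2 = 7.382.

Step 4 — unit eigenvector for λ_1: solve (Sigma - λ_1 I)v = 0. First row:
  (8 - 9.618)·v_x + (-1)·v_y = 0, i.e. (-1.618)·v_x + (-1)·v_y = 0,
  so v ∝ (b, λ_1 - a) = (-1, 1.618); multiply by -1 so the first entry is positive: u = (1, -1.618).
  ||u|| = √((1)² + (-1.618)²) = √(3.618) ≈ 1.9021,
  v_1 = u/||u|| ≈ (0.5257, -0.8507) (||v_1|| = 1).

λ_1 = 9.618,  λ_2 = 7.382;  v_1 ≈ (0.5257, -0.8507)


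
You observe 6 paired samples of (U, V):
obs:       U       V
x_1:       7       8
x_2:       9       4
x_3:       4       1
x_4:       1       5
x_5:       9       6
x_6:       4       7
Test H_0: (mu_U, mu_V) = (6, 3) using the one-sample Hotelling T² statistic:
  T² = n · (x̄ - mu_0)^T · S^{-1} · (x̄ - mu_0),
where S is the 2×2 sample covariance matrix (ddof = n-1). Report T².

Step 1 — sample mean vector:
  mean(U) = (7 + 9 + 4 + 1 + 9 + 4) / 6 = 34/6 = 5.6667
  mean(V) = (8 + 4 + 1 + 5 + 6 + 7) / 6 = 31/6 = 5.1667
  x̄ = (5.6667, 5.1667),  deviation x̄ - mu_0 = (5.6667, 5.1667) - (6, 3) = (-0.3333, 2.1667).

Step 2 — sample covariance matrix, S[i,j] = (1/(n-1)) · Σ_k (x_{k,i} - mean_i) · (x_{k,j} - mean_j), divisor n-1 = 5:
  S[U,U] = ((1.3333)·(1.3333) + (3.3333)·(3.3333) + (-1.6667)·(-1.6667) + (-4.6667)·(-4.6667) + (3.3333)·(3.3333) + (-1.6667)·(-1.6667)) / 5 = 51.3333/5 = 10.2667
  S[U,V] = ((1.3333)·(2.8333) + (3.3333)·(-1.1667) + (-1.6667)·(-4.1667) + (-4.6667)·(-0.1667) + (3.3333)·(0.8333) + (-1.6667)·(1.8333)) / 5 = 7.3333/5 = 1.4667
  S[V,V] = ((2.8333)·(2.8333) + (-1.1667)·(-1.1667) + (-4.1667)·(-4.1667) + (-0.1667)·(-0.1667) + (0.8333)·(0.8333) + (1.8333)·(1.8333)) / 5 = 30.8333/5 = 6.1667
  S = [[10.2667, 1.4667],
 [1.4667, 6.1667]].

Step 3 — invert S. det(S) = 10.2667·6.1667 - (1.4667)² = 61.16.
  S^{-1} = (1/det) · [[d, -b], [-b, a]] = [[0.1008, -0.024],
 [-0.024, 0.1679]].

Step 4 — quadratic form (x̄ - mu_0)^T · S^{-1} · (x̄ - mu_0):
  S^{-1} · (x̄ - mu_0) = (-0.0856, 0.3717),
  (x̄ - mu_0)^T · [...] = (-0.3333)·(-0.0856) + (2.1667)·(0.3717) = 0.8339.

Step 5 — scale by n: T² = 6 · 0.8339 = 5.0033.

T² ≈ 5.0033


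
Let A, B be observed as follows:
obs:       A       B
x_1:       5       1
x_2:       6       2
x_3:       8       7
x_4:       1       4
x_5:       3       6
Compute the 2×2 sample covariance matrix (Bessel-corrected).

Step 1 — column means:
  mean(A) = (5 + 6 + 8 + 1 + 3) / 5 = 23/5 = 4.6
  mean(B) = (1 + 2 + 7 + 4 + 6) / 5 = 20/5 = 4

Step 2 — sample covariance S[i,j] = (1/(n-1)) · Σ_k (x_{k,i} - mean_i) · (x_{k,j} - mean_j), with n-1 = 4.
  S[A,A] = ((0.4)·(0.4) + (1.4)·(1.4) + (3.4)·(3.4) + (-3.6)·(-3.6) + (-1.6)·(-1.6)) / 4 = 29.2/4 = 7.3
  S[A,B] = ((0.4)·(-3) + (1.4)·(-2) + (3.4)·(3) + (-3.6)·(0) + (-1.6)·(2)) / 4 = 3/4 = 0.75
  S[B,B] = ((-3)·(-3) + (-2)·(-2) + (3)·(3) + (0)·(0) + (2)·(2)) / 4 = 26/4 = 6.5

S is symmetric (S[j,i] = S[i,j]). Assembling:

S = [[7.3, 0.75],
 [0.75, 6.5]]


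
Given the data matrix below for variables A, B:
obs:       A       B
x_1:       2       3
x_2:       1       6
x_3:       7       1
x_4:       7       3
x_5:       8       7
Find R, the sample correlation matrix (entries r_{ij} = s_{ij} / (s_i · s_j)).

Step 1 — column means:
  mean(A) = (2 + 1 + 7 + 7 + 8) / 5 = 25/5 = 5
  mean(B) = (3 + 6 + 1 + 3 + 7) / 5 = 20/5 = 4

Step 2 — sample variances and covariances s[i,j] = (1/(n-1)) · Σ_k (x_{k,i} - mean_i) · (x_{k,j} - mean_j), with n-1 = 4:
  s[A,A] = ((-3)·(-3) + (-4)·(-4) + (2)·(2) + (2)·(2) + (3)·(3)) / 4 = 42/4 = 10.5
  s[A,B] = ((-3)·(-1) + (-4)·(2) + (2)·(-3) + (2)·(-1) + (3)·(3)) / 4 = -4/4 = -1
  s[B,B] = ((-1)·(-1) + (2)·(2) + (-3)·(-3) + (-1)·(-1) + (3)·(3)) / 4 = 24/4 = 6
  Sample standard deviations s_i = √(s[i,i]):
  s(A) = √(10.5) = 3.2404
  s(B) = √(6) = 2.4495

Step 3 — r_{ij} = s_{ij} / (s_i · s_j):
  r[A,A] = 1 (diagonal).
  r[A,B] = -1 / (3.2404 · 2.4495) = -1 / 7.9373 = -0.126
  r[B,B] = 1 (diagonal).

R is symmetric with unit diagonal. Assembling:

R = [[1, -0.126],
 [-0.126, 1]]


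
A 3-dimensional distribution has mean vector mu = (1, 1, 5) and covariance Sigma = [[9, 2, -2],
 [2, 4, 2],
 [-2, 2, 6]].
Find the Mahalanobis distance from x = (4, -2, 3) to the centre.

Step 1 — centre the observation: (x - mu) = (3, -3, -2).

Step 2 — invert Sigma (cofactor / det for 3×3, or solve directly):
  Sigma^{-1} = [[0.1613, -0.129, 0.0968],
 [-0.129, 0.4032, -0.1774],
 [0.0968, -0.1774, 0.2581]].

Step 3 — form the quadratic (x - mu)^T · Sigma^{-1} · (x - mu):
  Sigma^{-1} · (x - mu) = (0.6774, -1.2419, 0.3065).
  (x - mu)^T · [Sigma^{-1} · (x - mu)] = (3)·(0.6774) + (-3)·(-1.2419) + (-2)·(0.3065) = 5.1452.

Step 4 — take square root: d = √(5.1452) ≈ 2.2683.

d(x, mu) = √(5.1452) ≈ 2.2683


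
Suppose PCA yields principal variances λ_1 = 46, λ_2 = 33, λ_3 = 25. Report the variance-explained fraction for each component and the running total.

Step 1 — total variance = trace(Sigma) = Σ λ_i = 46 + 33 + 25 = 104.

Step 2 — fraction explained by component i = λ_i / Σ λ:
  PC1: 46/104 = 0.4423
  PC2: 33/104 = 0.3173
  PC3: 25/104 = 0.2404

Step 3 — cumulative fraction after k components = (λ_1 + ... + λ_k) / Σ λ:
  k = 1: 46/104 = 0.4423
  k = 2: (46 + 33)/104 = 79/104 = 0.7596
  k = 3: (46 + 33 + 25)/104 = 104/104 = 1

Summary (fraction, with percent):

explained: PC1 0.4423 (44.23%), PC2 0.3173 (31.73%), PC3 0.2404 (24.04%);  cumulative: 0.4423, 0.7596, 1


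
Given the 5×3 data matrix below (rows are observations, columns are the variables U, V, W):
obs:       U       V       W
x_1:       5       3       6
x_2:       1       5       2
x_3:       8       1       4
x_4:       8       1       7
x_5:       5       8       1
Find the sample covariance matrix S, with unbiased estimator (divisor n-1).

Step 1 — column means:
  mean(U) = (5 + 1 + 8 + 8 + 5) / 5 = 27/5 = 5.4
  mean(V) = (3 + 5 + 1 + 1 + 8) / 5 = 18/5 = 3.6
  mean(W) = (6 + 2 + 4 + 7 + 1) / 5 = 20/5 = 4

Step 2 — sample covariance S[i,j] = (1/(n-1)) · Σ_k (x_{k,i} - mean_i) · (x_{k,j} - mean_j), with n-1 = 4.
  S[U,U] = ((-0.4)·(-0.4) + (-4.4)·(-4.4) + (2.6)·(2.6) + (2.6)·(2.6) + (-0.4)·(-0.4)) / 4 = 33.2/4 = 8.3
  S[U,V] = ((-0.4)·(-0.6) + (-4.4)·(1.4) + (2.6)·(-2.6) + (2.6)·(-2.6) + (-0.4)·(4.4)) / 4 = -21.2/4 = -5.3
  S[U,W] = ((-0.4)·(2) + (-4.4)·(-2) + (2.6)·(0) + (2.6)·(3) + (-0.4)·(-3)) / 4 = 17/4 = 4.25
  S[V,V] = ((-0.6)·(-0.6) + (1.4)·(1.4) + (-2.6)·(-2.6) + (-2.6)·(-2.6) + (4.4)·(4.4)) / 4 = 35.2/4 = 8.8
  S[V,W] = ((-0.6)·(2) + (1.4)·(-2) + (-2.6)·(0) + (-2.6)·(3) + (4.4)·(-3)) / 4 = -25/4 = -6.25
  S[W,W] = ((2)·(2) + (-2)·(-2) + (0)·(0) + (3)·(3) + (-3)·(-3)) / 4 = 26/4 = 6.5

S is symmetric (S[j,i] = S[i,j]). Assembling:

S = [[8.3, -5.3, 4.25],
 [-5.3, 8.8, -6.25],
 [4.25, -6.25, 6.5]]


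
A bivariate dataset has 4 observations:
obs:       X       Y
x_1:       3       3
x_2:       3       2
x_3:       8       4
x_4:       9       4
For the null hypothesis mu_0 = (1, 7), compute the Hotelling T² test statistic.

Step 1 — sample mean vector:
  mean(X) = (3 + 3 + 8 + 9) / 4 = 23/4 = 5.75
  mean(Y) = (3 + 2 + 4 + 4) / 4 = 13/4 = 3.25
  x̄ = (5.75, 3.25),  deviation x̄ - mu_0 = (5.75, 3.25) - (1, 7) = (4.75, -3.75).

Step 2 — sample covariance matrix, S[i,j] = (1/(n-1)) · Σ_k (x_{k,i} - mean_i) · (x_{k,j} - mean_j), divisor n-1 = 3:
  S[X,X] = ((-2.75)·(-2.75) + (-2.75)·(-2.75) + (2.25)·(2.25) + (3.25)·(3.25)) / 3 = 30.75/3 = 10.25
  S[X,Y] = ((-2.75)·(-0.25) + (-2.75)·(-1.25) + (2.25)·(0.75) + (3.25)·(0.75)) / 3 = 8.25/3 = 2.75
  S[Y,Y] = ((-0.25)·(-0.25) + (-1.25)·(-1.25) + (0.75)·(0.75) + (0.75)·(0.75)) / 3 = 2.75/3 = 0.9167
  S = [[10.25, 2.75],
 [2.75, 0.9167]].

Step 3 — invert S. det(S) = 10.25·0.9167 - (2.75)² = 1.8333.
  S^{-1} = (1/det) · [[d, -b], [-b, a]] = [[0.5, -1.5],
 [-1.5, 5.5909]].

Step 4 — quadratic form (x̄ - mu_0)^T · S^{-1} · (x̄ - mu_0):
  S^{-1} · (x̄ - mu_0) = (8, -28.0909),
  (x̄ - mu_0)^T · [...] = (4.75)·(8) + (-3.75)·(-28.0909) = 143.3409.

Step 5 — scale by n: T² = 4 · 143.3409 = 573.3636.

T² ≈ 573.3636


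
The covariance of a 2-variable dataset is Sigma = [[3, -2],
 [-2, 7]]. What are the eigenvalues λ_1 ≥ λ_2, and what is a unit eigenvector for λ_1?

Step 1 — characteristic polynomial of 2×2 Sigma:
  det(Sigma - λI) = λ² - trace · λ + det = 0.
  trace = 3 + 7 = 10, det = 3·7 - (-2)² = 17.
Step 2 — discriminant:
  Δ = trace² - 4·det = 100 - 68 = 32.
Step 3 — eigenvalues:
  λ = (trace ± √Δ)/2 = (10 ± 5.6569)/2,
  λ_1 = 7.8284,  λ_2 = 2.1716.

Step 4 — unit eigenvector for λ_1: solve (Sigma - λ_1 I)v = 0. First row:
  (3 - 7.8284)·v_x + (-2)·v_y = 0, i.e. (-4.8284)·v_x + (-2)·v_y = 0,
  so v ∝ (b, λ_1 - a) = (-2, 4.8284); multiply by -1 so the first entry is positive: u = (2, -4.8284).
  ||u|| = √((2)² + (-4.8284)²) = √(27.3137) ≈ 5.2263,
  v_1 = u/||u|| ≈ (0.3827, -0.9239) (||v_1|| = 1).

λ_1 = 7.8284,  λ_2 = 2.1716;  v_1 ≈ (0.3827, -0.9239)


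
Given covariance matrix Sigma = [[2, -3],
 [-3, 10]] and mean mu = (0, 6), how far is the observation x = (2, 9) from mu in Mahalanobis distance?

Step 1 — centre the observation: (x - mu) = (2, 3).

Step 2 — invert Sigma. det(Sigma) = 2·10 - (-3)² = 11.
  Sigma^{-1} = (1/det) · [[d, -b], [-b, a]] = [[0.9091, 0.2727],
 [0.2727, 0.1818]].

Step 3 — form the quadratic (x - mu)^T · Sigma^{-1} · (x - mu):
  Sigma^{-1} · (x - mu) = (2.6364, 1.0909).
  (x - mu)^T · [Sigma^{-1} · (x - mu)] = (2)·(2.6364) + (3)·(1.0909) = 8.5455.

Step 4 — take square root: d = √(8.5455) ≈ 2.9233.

d(x, mu) = √(8.5455) ≈ 2.9233


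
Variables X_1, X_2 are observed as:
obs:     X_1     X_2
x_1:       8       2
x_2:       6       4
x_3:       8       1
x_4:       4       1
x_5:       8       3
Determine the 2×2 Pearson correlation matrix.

Step 1 — column means:
  mean(X_1) = (8 + 6 + 8 + 4 + 8) / 5 = 34/5 = 6.8
  mean(X_2) = (2 + 4 + 1 + 1 + 3) / 5 = 11/5 = 2.2

Step 2 — sample variances and covariances s[i,j] = (1/(n-1)) · Σ_k (x_{k,i} - mean_i) · (x_{k,j} - mean_j), with n-1 = 4:
  s[X_1,X_1] = ((1.2)·(1.2) + (-0.8)·(-0.8) + (1.2)·(1.2) + (-2.8)·(-2.8) + (1.2)·(1.2)) / 4 = 12.8/4 = 3.2
  s[X_1,X_2] = ((1.2)·(-0.2) + (-0.8)·(1.8) + (1.2)·(-1.2) + (-2.8)·(-1.2) + (1.2)·(0.8)) / 4 = 1.2/4 = 0.3
  s[X_2,X_2] = ((-0.2)·(-0.2) + (1.8)·(1.8) + (-1.2)·(-1.2) + (-1.2)·(-1.2) + (0.8)·(0.8)) / 4 = 6.8/4 = 1.7
  Sample standard deviations s_i = √(s[i,i]):
  s(X_1) = √(3.2) = 1.7889
  s(X_2) = √(1.7) = 1.3038

Step 3 — r_{ij} = s_{ij} / (s_i · s_j):
  r[X_1,X_1] = 1 (diagonal).
  r[X_1,X_2] = 0.3 / (1.7889 · 1.3038) = 0.3 / 2.3324 = 0.1286
  r[X_2,X_2] = 1 (diagonal).

R is symmetric with unit diagonal. Assembling:

R = [[1, 0.1286],
 [0.1286, 1]]


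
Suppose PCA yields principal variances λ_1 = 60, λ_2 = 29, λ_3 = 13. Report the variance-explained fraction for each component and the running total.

Step 1 — total variance = trace(Sigma) = Σ λ_i = 60 + 29 + 13 = 102.

Step 2 — fraction explained by component i = λ_i / Σ λ:
  PC1: 60/102 = 0.5882
  PC2: 29/102 = 0.2843
  PC3: 13/102 = 0.1275

Step 3 — cumulative fraction after k components = (λ_1 + ... + λ_k) / Σ λ:
  k = 1: 60/102 = 0.5882
  k = 2: (60 + 29)/102 = 89/102 = 0.8725
  k = 3: (60 + 29 + 13)/102 = 102/102 = 1

Summary (fraction, with percent):

explained: PC1 0.5882 (58.82%), PC2 0.2843 (28.43%), PC3 0.1275 (12.75%);  cumulative: 0.5882, 0.8725, 1


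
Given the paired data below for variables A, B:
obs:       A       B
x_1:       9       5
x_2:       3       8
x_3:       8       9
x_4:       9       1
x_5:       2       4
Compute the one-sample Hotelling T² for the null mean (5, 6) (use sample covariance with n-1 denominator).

Step 1 — sample mean vector:
  mean(A) = (9 + 3 + 8 + 9 + 2) / 5 = 31/5 = 6.2
  mean(B) = (5 + 8 + 9 + 1 + 4) / 5 = 27/5 = 5.4
  x̄ = (6.2, 5.4),  deviation x̄ - mu_0 = (6.2, 5.4) - (5, 6) = (1.2, -0.6).

Step 2 — sample covariance matrix, S[i,j] = (1/(n-1)) · Σ_k (x_{k,i} - mean_i) · (x_{k,j} - mean_j), divisor n-1 = 4:
  S[A,A] = ((2.8)·(2.8) + (-3.2)·(-3.2) + (1.8)·(1.8) + (2.8)·(2.8) + (-4.2)·(-4.2)) / 4 = 46.8/4 = 11.7
  S[A,B] = ((2.8)·(-0.4) + (-3.2)·(2.6) + (1.8)·(3.6) + (2.8)·(-4.4) + (-4.2)·(-1.4)) / 4 = -9.4/4 = -2.35
  S[B,B] = ((-0.4)·(-0.4) + (2.6)·(2.6) + (3.6)·(3.6) + (-4.4)·(-4.4) + (-1.4)·(-1.4)) / 4 = 41.2/4 = 10.3
  S = [[11.7, -2.35],
 [-2.35, 10.3]].

Step 3 — invert S. det(S) = 11.7·10.3 - (-2.35)² = 114.9875.
  S^{-1} = (1/det) · [[d, -b], [-b, a]] = [[0.0896, 0.0204],
 [0.0204, 0.1018]].

Step 4 — quadratic form (x̄ - mu_0)^T · S^{-1} · (x̄ - mu_0):
  S^{-1} · (x̄ - mu_0) = (0.0952, -0.0365),
  (x̄ - mu_0)^T · [...] = (1.2)·(0.0952) + (-0.6)·(-0.0365) = 0.1362.

Step 5 — scale by n: T² = 5 · 0.1362 = 0.6809.

T² ≈ 0.6809


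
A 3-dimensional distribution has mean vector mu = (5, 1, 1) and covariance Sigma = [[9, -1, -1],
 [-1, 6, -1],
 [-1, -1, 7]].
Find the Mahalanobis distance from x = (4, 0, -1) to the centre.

Step 1 — centre the observation: (x - mu) = (-1, -1, -2).

Step 2 — invert Sigma (cofactor / det for 3×3, or solve directly):
  Sigma^{-1} = [[0.1158, 0.0226, 0.0198],
 [0.0226, 0.1751, 0.0282],
 [0.0198, 0.0282, 0.1497]].

Step 3 — form the quadratic (x - mu)^T · Sigma^{-1} · (x - mu):
  Sigma^{-1} · (x - mu) = (-0.178, -0.2542, -0.3475).
  (x - mu)^T · [Sigma^{-1} · (x - mu)] = (-1)·(-0.178) + (-1)·(-0.2542) + (-2)·(-0.3475) = 1.1271.

Step 4 — take square root: d = √(1.1271) ≈ 1.0617.

d(x, mu) = √(1.1271) ≈ 1.0617


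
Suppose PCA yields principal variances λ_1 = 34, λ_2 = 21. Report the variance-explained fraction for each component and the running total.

Step 1 — total variance = trace(Sigma) = Σ λ_i = 34 + 21 = 55.

Step 2 — fraction explained by component i = λ_i / Σ λ:
  PC1: 34/55 = 0.6182
  PC2: 21/55 = 0.3818

Step 3 — cumulative fraction after k components = (λ_1 + ... + λ_k) / Σ λ:
  k = 1: 34/55 = 0.6182
  k = 2: (34 + 21)/55 = 55/55 = 1

Summary (fraction, with percent):

explained: PC1 0.6182 (61.82%), PC2 0.3818 (38.18%);  cumulative: 0.6182, 1


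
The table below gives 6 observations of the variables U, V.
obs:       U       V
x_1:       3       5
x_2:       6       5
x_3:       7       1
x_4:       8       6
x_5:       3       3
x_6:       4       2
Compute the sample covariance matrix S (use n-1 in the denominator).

Step 1 — column means:
  mean(U) = (3 + 6 + 7 + 8 + 3 + 4) / 6 = 31/6 = 5.1667
  mean(V) = (5 + 5 + 1 + 6 + 3 + 2) / 6 = 22/6 = 3.6667

Step 2 — sample covariance S[i,j] = (1/(n-1)) · Σ_k (x_{k,i} - mean_i) · (x_{k,j} - mean_j), with n-1 = 5.
  S[U,U] = ((-2.1667)·(-2.1667) + (0.8333)·(0.8333) + (1.8333)·(1.8333) + (2.8333)·(2.8333) + (-2.1667)·(-2.1667) + (-1.1667)·(-1.1667)) / 5 = 22.8333/5 = 4.5667
  S[U,V] = ((-2.1667)·(1.3333) + (0.8333)·(1.3333) + (1.8333)·(-2.6667) + (2.8333)·(2.3333) + (-2.1667)·(-0.6667) + (-1.1667)·(-1.6667)) / 5 = 3.3333/5 = 0.6667
  S[V,V] = ((1.3333)·(1.3333) + (1.3333)·(1.3333) + (-2.6667)·(-2.6667) + (2.3333)·(2.3333) + (-0.6667)·(-0.6667) + (-1.6667)·(-1.6667)) / 5 = 19.3333/5 = 3.8667

S is symmetric (S[j,i] = S[i,j]). Assembling:

S = [[4.5667, 0.6667],
 [0.6667, 3.8667]]


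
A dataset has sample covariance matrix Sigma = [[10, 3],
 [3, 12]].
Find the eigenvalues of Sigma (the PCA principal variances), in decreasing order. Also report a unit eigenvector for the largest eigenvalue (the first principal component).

Step 1 — characteristic polynomial of 2×2 Sigma:
  det(Sigma - λI) = λ² - trace · λ + det = 0.
  trace = 10 + 12 = 22, det = 10·12 - (3)² = 111.
Step 2 — discriminant:
  Δ = trace² - 4·det = 484 - 444 = 40.
Step 3 — eigenvalues:
  λ = (trace ± √Δ)/2 = (22 ± 6.3246)/2,
  λ_1 = 14.1623,  λ_2 = 7.8377.

Step 4 — unit eigenvector for λ_1: solve (Sigma - λ_1 I)v = 0. First row:
  (10 - 14.1623)·v_x + (3)·v_y = 0, i.e. (-4.1623)·v_x + (3)·v_y = 0,
  so v ∝ (b, λ_1 - a) = (3, 4.1623) = u.
  ||u|| = √((3)² + (4.1623)²) = √(26.3246) ≈ 5.1307,
  v_1 = u/||u|| ≈ (0.5847, 0.8112) (||v_1|| = 1).

λ_1 = 14.1623,  λ_2 = 7.8377;  v_1 ≈ (0.5847, 0.8112)


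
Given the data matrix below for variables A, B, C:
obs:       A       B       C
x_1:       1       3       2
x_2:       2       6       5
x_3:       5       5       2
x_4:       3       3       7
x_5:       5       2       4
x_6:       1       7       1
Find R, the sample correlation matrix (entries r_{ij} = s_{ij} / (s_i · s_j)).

Step 1 — column means:
  mean(A) = (1 + 2 + 5 + 3 + 5 + 1) / 6 = 17/6 = 2.8333
  mean(B) = (3 + 6 + 5 + 3 + 2 + 7) / 6 = 26/6 = 4.3333
  mean(C) = (2 + 5 + 2 + 7 + 4 + 1) / 6 = 21/6 = 3.5

Step 2 — sample variances and covariances s[i,j] = (1/(n-1)) · Σ_k (x_{k,i} - mean_i) · (x_{k,j} - mean_j), with n-1 = 5:
  s[A,A] = ((-1.8333)·(-1.8333) + (-0.8333)·(-0.8333) + (2.1667)·(2.1667) + (0.1667)·(0.1667) + (2.1667)·(2.1667) + (-1.8333)·(-1.8333)) / 5 = 16.8333/5 = 3.3667
  s[A,B] = ((-1.8333)·(-1.3333) + (-0.8333)·(1.6667) + (2.1667)·(0.6667) + (0.1667)·(-1.3333) + (2.1667)·(-2.3333) + (-1.8333)·(2.6667)) / 5 = -7.6667/5 = -1.5333
  s[A,C] = ((-1.8333)·(-1.5) + (-0.8333)·(1.5) + (2.1667)·(-1.5) + (0.1667)·(3.5) + (2.1667)·(0.5) + (-1.8333)·(-2.5)) / 5 = 4.5/5 = 0.9
  s[B,B] = ((-1.3333)·(-1.3333) + (1.6667)·(1.6667) + (0.6667)·(0.6667) + (-1.3333)·(-1.3333) + (-2.3333)·(-2.3333) + (2.6667)·(2.6667)) / 5 = 19.3333/5 = 3.8667
  s[B,C] = ((-1.3333)·(-1.5) + (1.6667)·(1.5) + (0.6667)·(-1.5) + (-1.3333)·(3.5) + (-2.3333)·(0.5) + (2.6667)·(-2.5)) / 5 = -9/5 = -1.8
  s[C,C] = ((-1.5)·(-1.5) + (1.5)·(1.5) + (-1.5)·(-1.5) + (3.5)·(3.5) + (0.5)·(0.5) + (-2.5)·(-2.5)) / 5 = 25.5/5 = 5.1
  Sample standard deviations s_i = √(s[i,i]):
  s(A) = √(3.3667) = 1.8348
  s(B) = √(3.8667) = 1.9664
  s(C) = √(5.1) = 2.2583

Step 3 — r_{ij} = s_{ij} / (s_i · s_j):
  r[A,A] = 1 (diagonal).
  r[A,B] = -1.5333 / (1.8348 · 1.9664) = -1.5333 / 3.608 = -0.425
  r[A,C] = 0.9 / (1.8348 · 2.2583) = 0.9 / 4.1437 = 0.2172
  r[B,B] = 1 (diagonal).
  r[B,C] = -1.8 / (1.9664 · 2.2583) = -1.8 / 4.4407 = -0.4053
  r[C,C] = 1 (diagonal).

R is symmetric with unit diagonal. Assembling:

R = [[1, -0.425, 0.2172],
 [-0.425, 1, -0.4053],
 [0.2172, -0.4053, 1]]


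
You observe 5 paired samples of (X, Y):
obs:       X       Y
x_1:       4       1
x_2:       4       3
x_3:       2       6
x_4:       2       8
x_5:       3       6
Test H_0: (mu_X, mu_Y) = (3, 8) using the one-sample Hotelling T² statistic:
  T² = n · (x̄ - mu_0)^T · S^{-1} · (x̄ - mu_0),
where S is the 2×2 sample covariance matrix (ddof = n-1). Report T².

Step 1 — sample mean vector:
  mean(X) = (4 + 4 + 2 + 2 + 3) / 5 = 15/5 = 3
  mean(Y) = (1 + 3 + 6 + 8 + 6) / 5 = 24/5 = 4.8
  x̄ = (3, 4.8),  deviation x̄ - mu_0 = (3, 4.8) - (3, 8) = (0, -3.2).

Step 2 — sample covariance matrix, S[i,j] = (1/(n-1)) · Σ_k (x_{k,i} - mean_i) · (x_{k,j} - mean_j), divisor n-1 = 4:
  S[X,X] = ((1)·(1) + (1)·(1) + (-1)·(-1) + (-1)·(-1) + (0)·(0)) / 4 = 4/4 = 1
  S[X,Y] = ((1)·(-3.8) + (1)·(-1.8) + (-1)·(1.2) + (-1)·(3.2) + (0)·(1.2)) / 4 = -10/4 = -2.5
  S[Y,Y] = ((-3.8)·(-3.8) + (-1.8)·(-1.8) + (1.2)·(1.2) + (3.2)·(3.2) + (1.2)·(1.2)) / 4 = 30.8/4 = 7.7
  S = [[1, -2.5],
 [-2.5, 7.7]].

Step 3 — invert S. det(S) = 1·7.7 - (-2.5)² = 1.45.
  S^{-1} = (1/det) · [[d, -b], [-b, a]] = [[5.3103, 1.7241],
 [1.7241, 0.6897]].

Step 4 — quadratic form (x̄ - mu_0)^T · S^{-1} · (x̄ - mu_0):
  S^{-1} · (x̄ - mu_0) = (-5.5172, -2.2069),
  (x̄ - mu_0)^T · [...] = (0)·(-5.5172) + (-3.2)·(-2.2069) = 7.0621.

Step 5 — scale by n: T² = 5 · 7.0621 = 35.3103.

T² ≈ 35.3103
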